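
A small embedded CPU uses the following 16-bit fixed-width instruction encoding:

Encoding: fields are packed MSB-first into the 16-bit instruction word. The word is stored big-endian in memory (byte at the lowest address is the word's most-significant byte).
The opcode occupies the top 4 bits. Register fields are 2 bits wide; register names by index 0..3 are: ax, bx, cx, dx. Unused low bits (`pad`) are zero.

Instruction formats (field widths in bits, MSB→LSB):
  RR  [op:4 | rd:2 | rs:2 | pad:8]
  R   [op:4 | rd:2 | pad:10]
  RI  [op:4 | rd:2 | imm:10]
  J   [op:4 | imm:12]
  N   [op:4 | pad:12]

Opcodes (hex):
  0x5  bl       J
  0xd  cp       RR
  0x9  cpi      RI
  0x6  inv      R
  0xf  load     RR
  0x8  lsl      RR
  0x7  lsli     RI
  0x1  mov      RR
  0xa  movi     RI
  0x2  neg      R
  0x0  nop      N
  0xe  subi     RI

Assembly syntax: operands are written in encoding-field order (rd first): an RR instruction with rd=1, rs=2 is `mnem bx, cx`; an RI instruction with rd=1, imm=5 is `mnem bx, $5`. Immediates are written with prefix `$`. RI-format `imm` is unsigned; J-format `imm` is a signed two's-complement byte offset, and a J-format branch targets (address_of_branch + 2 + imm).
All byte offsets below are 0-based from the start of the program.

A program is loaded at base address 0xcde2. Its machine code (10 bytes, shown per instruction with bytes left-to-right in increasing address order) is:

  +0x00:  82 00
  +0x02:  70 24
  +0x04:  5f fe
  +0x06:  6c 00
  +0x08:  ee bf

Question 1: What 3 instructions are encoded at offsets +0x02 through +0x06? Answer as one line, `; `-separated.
lsli ax, $36; bl $-2; inv dx

@+02  big-endian(70 24) = 0x7024
  top 4b → 0x7 → lsli [RI]
  rd: (w>>10)&0x3=0x0 → ax
  imm: (w>>0)&0x3ff=0x24 → $36
@+04  big-endian(5f fe) = 0x5ffe
  top 4b → 0x5 → bl [J]
  imm: (w>>0)&0xfff=0xffe (s12→-2) → $-2
@+06  big-endian(6c 00) = 0x6c00
  top 4b → 0x6 → inv [R]
  rd: (w>>10)&0x3=0x3 → dx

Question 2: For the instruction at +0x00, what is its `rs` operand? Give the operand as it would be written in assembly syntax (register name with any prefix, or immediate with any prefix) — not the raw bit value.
cx

off 0x00: read 82 00 as big → 0x8200
  top 4b → 0x8 → lsl [RR]
  rd: (w>>10)&0x3=0x0 → ax
  rs: (w>>8)&0x3=0x2 → cx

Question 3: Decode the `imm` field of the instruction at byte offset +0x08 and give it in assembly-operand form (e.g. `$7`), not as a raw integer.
+0x08: ee bf ⇒ word 0xeebf (big)
  opcode bits[15:12]=0xe: subi/RI
  rd: (w>>10)&0x3=0x3 → dx
  imm: (w>>0)&0x3ff=0x2bf → $703

$703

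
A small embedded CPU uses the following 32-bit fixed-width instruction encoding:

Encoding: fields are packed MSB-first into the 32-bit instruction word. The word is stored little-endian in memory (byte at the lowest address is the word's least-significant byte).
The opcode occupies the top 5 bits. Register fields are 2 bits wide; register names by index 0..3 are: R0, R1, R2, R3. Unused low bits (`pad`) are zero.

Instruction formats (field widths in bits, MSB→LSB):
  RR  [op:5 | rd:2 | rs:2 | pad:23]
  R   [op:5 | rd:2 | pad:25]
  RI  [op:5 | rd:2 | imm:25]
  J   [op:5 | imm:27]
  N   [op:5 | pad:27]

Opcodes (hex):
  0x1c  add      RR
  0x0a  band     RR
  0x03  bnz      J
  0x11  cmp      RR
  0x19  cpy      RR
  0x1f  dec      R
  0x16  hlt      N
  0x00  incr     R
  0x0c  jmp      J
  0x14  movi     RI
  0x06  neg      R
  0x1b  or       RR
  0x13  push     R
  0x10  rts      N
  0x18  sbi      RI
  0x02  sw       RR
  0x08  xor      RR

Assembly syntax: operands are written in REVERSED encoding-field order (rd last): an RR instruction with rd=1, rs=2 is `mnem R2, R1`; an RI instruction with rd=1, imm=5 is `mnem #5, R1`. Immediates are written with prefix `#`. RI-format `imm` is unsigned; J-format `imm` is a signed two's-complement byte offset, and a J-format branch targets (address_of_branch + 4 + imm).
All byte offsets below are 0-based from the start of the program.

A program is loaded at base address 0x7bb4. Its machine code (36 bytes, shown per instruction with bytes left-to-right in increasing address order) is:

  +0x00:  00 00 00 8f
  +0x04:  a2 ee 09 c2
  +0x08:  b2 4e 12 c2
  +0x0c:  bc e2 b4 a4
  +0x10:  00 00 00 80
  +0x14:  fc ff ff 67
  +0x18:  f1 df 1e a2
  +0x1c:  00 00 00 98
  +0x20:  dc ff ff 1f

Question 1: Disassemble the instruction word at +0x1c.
@+1c  little-endian(00 00 00 98) = 0x98000000
  opcode bits[31:27]=0x13: push/R
  [26:25] rd=0 = R0

push R0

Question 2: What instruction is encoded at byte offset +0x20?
bnz #-36

+0x20: dc ff ff 1f ⇒ word 0x1fffffdc (little)
  opcode bits[31:27]=0x3: bnz/J
  imm: (w>>0)&0x7ffffff=0x7ffffdc (s27→-36) → #-36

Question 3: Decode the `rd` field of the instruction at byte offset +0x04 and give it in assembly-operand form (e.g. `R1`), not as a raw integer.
@+04  little-endian(a2 ee 09 c2) = 0xc209eea2
  opcode bits[31:27]=0x18: sbi/RI
  [26:25] rd=1 = R1
  [24:0] imm=650914 = #650914

R1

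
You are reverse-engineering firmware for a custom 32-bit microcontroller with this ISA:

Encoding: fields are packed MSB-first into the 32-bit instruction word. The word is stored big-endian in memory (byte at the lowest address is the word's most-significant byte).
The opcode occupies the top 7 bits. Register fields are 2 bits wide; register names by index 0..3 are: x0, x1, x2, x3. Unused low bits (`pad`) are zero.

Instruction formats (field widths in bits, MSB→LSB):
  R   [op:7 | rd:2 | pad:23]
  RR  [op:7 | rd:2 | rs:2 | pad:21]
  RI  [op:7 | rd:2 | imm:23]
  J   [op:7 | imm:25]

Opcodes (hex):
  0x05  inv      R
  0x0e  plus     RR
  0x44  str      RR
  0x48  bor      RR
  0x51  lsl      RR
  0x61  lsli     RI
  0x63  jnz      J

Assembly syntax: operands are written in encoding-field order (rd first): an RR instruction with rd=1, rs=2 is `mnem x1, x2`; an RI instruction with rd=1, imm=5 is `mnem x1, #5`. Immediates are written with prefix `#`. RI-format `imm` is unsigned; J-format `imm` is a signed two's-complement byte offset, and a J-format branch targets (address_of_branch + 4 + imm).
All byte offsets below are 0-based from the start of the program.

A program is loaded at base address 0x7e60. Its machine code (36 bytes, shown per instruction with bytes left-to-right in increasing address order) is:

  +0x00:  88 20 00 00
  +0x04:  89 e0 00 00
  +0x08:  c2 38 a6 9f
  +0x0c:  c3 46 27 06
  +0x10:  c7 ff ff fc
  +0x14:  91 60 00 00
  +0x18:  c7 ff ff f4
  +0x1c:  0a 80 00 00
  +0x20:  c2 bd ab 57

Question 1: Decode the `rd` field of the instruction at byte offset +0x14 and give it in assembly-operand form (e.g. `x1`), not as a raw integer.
x2

+0x14: 91 60 00 00 ⇒ word 0x91600000 (big)
  top 7b → 0x48 → bor [RR]
  [24:23] rd=2 = x2
  [22:21] rs=3 = x3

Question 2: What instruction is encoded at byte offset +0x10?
off 0x10: read c7 ff ff fc as big → 0xc7fffffc
  top 7b → 0x63 → jnz [J]
  imm: (w>>0)&0x1ffffff=0x1fffffc (s25→-4) → #-4

jnz #-4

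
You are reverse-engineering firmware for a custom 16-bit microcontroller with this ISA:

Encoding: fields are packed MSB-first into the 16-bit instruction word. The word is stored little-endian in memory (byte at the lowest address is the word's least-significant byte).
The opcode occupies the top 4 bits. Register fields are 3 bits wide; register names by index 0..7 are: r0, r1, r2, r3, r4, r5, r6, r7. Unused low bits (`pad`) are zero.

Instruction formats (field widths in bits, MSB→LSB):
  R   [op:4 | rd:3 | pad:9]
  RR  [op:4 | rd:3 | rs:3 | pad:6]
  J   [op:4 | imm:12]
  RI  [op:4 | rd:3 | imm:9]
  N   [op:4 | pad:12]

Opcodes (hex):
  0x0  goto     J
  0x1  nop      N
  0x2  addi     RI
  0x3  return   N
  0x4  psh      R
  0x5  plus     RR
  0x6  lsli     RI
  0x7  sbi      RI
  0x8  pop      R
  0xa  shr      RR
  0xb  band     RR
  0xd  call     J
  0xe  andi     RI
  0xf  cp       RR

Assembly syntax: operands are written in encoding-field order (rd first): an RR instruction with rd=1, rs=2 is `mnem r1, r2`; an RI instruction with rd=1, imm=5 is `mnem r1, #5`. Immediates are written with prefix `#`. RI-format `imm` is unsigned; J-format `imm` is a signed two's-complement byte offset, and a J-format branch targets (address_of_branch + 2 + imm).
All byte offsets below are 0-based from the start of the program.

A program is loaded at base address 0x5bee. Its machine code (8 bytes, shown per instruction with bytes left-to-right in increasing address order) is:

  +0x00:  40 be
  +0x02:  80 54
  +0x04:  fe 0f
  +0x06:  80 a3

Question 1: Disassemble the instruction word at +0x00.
[00] 40 be → 0xbe40
  opcode bits[15:12]=0xb: band/RR
  [11:9] rd=7 = r7
  [8:6] rs=1 = r1

band r7, r1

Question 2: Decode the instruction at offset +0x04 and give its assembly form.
goto #-2

+0x04: fe 0f ⇒ word 0x0ffe (little)
  opcode bits[15:12]=0x0: goto/J
  imm@[11:0]=0xffe (s12→-2) ⇒ #-2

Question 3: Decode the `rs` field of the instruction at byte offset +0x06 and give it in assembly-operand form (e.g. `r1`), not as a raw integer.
+0x06: 80 a3 ⇒ word 0xa380 (little)
  opcode bits[15:12]=0xa: shr/RR
  rd: (w>>9)&0x7=0x1 → r1
  rs: (w>>6)&0x7=0x6 → r6

r6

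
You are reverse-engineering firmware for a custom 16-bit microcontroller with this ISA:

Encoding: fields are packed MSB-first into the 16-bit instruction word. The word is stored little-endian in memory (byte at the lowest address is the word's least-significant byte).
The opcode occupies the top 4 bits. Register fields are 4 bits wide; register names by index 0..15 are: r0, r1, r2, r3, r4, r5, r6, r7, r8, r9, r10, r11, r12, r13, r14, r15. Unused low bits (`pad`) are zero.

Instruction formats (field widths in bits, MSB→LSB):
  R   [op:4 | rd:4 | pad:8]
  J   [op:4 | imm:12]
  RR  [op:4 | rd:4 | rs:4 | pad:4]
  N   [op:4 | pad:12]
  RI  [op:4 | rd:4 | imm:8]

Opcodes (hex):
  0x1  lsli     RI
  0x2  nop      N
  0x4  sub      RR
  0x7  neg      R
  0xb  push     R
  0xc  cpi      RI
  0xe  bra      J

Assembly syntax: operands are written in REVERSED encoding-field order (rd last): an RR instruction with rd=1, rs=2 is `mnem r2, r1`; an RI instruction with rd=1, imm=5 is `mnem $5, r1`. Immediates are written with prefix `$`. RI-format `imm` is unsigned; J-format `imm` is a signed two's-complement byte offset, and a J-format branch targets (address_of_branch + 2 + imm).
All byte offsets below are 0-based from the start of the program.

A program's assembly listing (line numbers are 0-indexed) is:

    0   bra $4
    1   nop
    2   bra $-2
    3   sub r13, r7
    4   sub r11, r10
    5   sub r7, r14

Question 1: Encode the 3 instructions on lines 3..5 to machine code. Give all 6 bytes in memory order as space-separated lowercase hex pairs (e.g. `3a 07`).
d0 47 b0 4a 70 4e

line 3 (sub): pack op=0x4:4|rd=7:4|rs=13:4|pad=0:4 = 0x47d0; little→ d0 47
line 4 (sub): pack op=0x4:4|rd=10:4|rs=11:4|pad=0:4 = 0x4ab0; little→ b0 4a
line 5 (sub): pack op=0x4:4|rd=14:4|rs=7:4|pad=0:4 = 0x4e70; little→ 70 4e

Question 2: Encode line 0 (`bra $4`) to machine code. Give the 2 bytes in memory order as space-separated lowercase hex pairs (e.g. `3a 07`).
L0: bra op=0xe:4|imm=4:12 ⇒ 0xe004 ⇒ little 04 e0

04 e0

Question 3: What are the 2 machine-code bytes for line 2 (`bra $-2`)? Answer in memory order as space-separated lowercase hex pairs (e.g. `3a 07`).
fe ef

L2: bra op=0xe:4|imm=-2:12 ⇒ 0xeffe ⇒ little fe ef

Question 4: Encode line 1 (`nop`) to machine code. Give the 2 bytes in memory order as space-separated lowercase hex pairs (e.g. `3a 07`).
line 1 (nop): pack op=0x2:4|pad=0:12 = 0x2000; little→ 00 20

00 20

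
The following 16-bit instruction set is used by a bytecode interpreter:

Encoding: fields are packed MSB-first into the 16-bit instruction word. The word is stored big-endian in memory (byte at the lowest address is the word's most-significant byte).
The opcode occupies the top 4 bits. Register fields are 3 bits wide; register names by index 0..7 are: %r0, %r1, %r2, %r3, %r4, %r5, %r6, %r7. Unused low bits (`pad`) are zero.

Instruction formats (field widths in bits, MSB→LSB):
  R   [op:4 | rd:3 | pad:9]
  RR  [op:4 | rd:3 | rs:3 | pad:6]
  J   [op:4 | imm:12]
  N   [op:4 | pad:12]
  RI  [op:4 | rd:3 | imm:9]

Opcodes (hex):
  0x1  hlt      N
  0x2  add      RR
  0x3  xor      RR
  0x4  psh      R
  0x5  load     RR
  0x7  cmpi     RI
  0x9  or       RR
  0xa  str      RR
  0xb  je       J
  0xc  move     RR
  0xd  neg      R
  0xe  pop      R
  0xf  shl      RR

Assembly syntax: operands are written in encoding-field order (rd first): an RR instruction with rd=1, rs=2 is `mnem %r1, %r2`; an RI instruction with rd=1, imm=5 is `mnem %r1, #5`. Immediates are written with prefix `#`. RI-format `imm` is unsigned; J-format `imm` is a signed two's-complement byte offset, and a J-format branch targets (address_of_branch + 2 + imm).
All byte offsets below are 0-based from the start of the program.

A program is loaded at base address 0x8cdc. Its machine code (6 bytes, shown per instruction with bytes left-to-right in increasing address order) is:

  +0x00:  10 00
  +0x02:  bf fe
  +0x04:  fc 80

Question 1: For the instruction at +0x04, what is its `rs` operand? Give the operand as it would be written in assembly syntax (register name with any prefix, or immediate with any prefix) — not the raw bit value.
off 0x04: read fc 80 as big → 0xfc80
  opcode bits[15:12]=0xf: shl/RR
  rd@[11:9]=0x6 ⇒ %r6
  rs@[8:6]=0x2 ⇒ %r2

%r2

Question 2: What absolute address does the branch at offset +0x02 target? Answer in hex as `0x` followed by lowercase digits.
0x8cde

off 0x02: read bf fe as big → 0xbffe
  top 4b → 0xb → je [J]
  imm@[11:0]=0xffe (s12→-2) ⇒ #-2
  target = base 0x8cdc + off 0x02 + 2 + imm -2 = 0x8cde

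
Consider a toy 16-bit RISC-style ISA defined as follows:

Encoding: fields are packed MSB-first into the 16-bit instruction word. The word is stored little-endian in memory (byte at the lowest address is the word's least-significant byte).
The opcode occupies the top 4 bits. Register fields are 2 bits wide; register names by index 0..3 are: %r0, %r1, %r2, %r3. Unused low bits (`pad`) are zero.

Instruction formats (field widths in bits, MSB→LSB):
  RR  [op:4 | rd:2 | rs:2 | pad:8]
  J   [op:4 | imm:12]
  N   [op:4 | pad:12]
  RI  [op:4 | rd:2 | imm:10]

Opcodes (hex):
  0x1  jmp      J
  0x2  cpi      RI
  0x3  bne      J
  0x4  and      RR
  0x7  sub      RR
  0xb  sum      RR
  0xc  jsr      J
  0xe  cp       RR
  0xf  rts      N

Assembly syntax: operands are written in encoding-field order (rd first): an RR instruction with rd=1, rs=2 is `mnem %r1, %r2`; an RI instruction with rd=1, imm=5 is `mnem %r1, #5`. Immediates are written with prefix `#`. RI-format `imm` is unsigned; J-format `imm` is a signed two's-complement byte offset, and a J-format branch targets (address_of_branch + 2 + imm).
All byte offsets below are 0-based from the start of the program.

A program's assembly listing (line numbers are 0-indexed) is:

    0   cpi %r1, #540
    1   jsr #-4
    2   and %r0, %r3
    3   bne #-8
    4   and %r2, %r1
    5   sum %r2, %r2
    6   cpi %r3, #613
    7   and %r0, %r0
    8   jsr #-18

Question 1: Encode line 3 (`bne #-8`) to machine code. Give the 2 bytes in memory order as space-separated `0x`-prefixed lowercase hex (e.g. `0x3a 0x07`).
3. bne fields op=0x3:4|imm=-8:12 → word 3ff8h → f8 3f

0xf8 0x3f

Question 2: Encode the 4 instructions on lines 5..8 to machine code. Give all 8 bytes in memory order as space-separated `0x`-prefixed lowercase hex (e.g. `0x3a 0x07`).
0x00 0xba 0x65 0x2e 0x00 0x40 0xee 0xcf

line 5 (sum): pack op=0xb:4|rd=2:2|rs=2:2|pad=0:8 = 0xba00; little→ 00 ba
line 6 (cpi): pack op=0x2:4|rd=3:2|imm=613:10 = 0x2e65; little→ 65 2e
line 7 (and): pack op=0x4:4|rd=0:2|rs=0:2|pad=0:8 = 0x4000; little→ 00 40
line 8 (jsr): pack op=0xc:4|imm=-18:12 = 0xcfee; little→ ee cf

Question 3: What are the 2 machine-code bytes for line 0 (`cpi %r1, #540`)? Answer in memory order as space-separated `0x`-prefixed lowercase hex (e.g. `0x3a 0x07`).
L0: cpi op=0x2:4|rd=1:2|imm=540:10 ⇒ 0x261c ⇒ little 1c 26

0x1c 0x26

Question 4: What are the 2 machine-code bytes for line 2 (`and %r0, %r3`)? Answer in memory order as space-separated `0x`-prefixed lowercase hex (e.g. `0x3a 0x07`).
line 2 (and): pack op=0x4:4|rd=0:2|rs=3:2|pad=0:8 = 0x4300; little→ 00 43

0x00 0x43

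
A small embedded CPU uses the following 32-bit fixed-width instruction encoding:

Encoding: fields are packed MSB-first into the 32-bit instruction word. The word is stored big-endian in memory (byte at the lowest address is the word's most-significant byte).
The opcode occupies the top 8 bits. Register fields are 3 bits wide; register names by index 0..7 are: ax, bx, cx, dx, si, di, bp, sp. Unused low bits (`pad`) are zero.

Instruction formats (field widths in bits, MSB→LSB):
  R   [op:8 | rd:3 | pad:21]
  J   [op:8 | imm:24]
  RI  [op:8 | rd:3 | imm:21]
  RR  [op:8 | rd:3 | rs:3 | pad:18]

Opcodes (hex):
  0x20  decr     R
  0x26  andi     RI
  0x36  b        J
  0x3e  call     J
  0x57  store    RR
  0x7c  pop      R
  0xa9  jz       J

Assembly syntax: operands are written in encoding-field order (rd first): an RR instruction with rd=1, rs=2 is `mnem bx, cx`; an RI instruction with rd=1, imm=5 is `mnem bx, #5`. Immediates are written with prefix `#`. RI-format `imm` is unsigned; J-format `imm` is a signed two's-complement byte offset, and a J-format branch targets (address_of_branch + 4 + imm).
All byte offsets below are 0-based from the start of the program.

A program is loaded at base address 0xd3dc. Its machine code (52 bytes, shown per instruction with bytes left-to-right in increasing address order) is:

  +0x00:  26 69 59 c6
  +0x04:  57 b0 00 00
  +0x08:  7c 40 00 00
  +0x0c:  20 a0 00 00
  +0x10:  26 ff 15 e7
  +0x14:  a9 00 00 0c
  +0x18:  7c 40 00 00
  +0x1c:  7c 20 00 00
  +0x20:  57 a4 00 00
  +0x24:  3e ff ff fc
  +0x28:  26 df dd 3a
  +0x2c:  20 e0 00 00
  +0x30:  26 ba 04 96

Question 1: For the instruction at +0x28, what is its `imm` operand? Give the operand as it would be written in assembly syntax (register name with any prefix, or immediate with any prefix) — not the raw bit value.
#2088250

+0x28: 26 df dd 3a ⇒ word 0x26dfdd3a (big)
  top 8b → 0x26 → andi [RI]
  [23:21] rd=6 = bp
  [20:0] imm=2088250 = #2088250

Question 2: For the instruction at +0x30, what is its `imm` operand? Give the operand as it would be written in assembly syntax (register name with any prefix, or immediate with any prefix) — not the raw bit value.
#1705110

@+30  big-endian(26 ba 04 96) = 0x26ba0496
  opcode bits[31:24]=0x26: andi/RI
  [23:21] rd=5 = di
  [20:0] imm=1705110 = #1705110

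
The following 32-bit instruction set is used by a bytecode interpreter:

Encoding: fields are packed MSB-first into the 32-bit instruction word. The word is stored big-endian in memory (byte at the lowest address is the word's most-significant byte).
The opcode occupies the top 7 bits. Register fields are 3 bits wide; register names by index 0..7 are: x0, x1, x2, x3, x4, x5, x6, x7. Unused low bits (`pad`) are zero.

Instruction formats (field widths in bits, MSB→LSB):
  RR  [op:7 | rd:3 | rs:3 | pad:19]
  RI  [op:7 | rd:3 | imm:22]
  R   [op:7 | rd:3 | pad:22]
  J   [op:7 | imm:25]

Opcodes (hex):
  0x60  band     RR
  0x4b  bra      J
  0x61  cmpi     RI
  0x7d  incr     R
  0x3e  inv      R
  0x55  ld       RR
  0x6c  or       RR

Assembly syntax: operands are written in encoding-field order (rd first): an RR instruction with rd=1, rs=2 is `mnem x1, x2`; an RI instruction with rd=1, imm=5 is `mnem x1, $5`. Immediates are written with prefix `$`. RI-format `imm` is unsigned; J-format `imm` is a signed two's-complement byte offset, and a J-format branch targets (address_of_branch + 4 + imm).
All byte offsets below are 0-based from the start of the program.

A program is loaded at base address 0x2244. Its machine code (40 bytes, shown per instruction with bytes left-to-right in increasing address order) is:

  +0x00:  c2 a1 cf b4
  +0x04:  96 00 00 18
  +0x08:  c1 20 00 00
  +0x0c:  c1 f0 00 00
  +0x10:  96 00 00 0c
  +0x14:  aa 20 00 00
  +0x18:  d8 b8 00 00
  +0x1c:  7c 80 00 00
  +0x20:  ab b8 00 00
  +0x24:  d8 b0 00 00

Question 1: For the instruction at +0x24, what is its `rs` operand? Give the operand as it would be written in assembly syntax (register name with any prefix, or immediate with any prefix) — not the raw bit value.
x6

off 0x24: read d8 b0 00 00 as big → 0xd8b00000
  top 7b → 0x6c → or [RR]
  rd: (w>>22)&0x7=0x2 → x2
  rs: (w>>19)&0x7=0x6 → x6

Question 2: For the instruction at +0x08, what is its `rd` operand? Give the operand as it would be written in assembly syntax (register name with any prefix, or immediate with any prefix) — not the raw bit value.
x4

@+08  big-endian(c1 20 00 00) = 0xc1200000
  top 7b → 0x60 → band [RR]
  rd@[24:22]=0x4 ⇒ x4
  rs@[21:19]=0x4 ⇒ x4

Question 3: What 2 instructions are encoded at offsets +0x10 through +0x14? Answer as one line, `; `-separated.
bra $12; ld x0, x4

[10] 96 00 00 0c → 0x9600000c
  top 7b → 0x4b → bra [J]
  [24:0] imm=12 = $12
[14] aa 20 00 00 → 0xaa200000
  top 7b → 0x55 → ld [RR]
  [24:22] rd=0 = x0
  [21:19] rs=4 = x4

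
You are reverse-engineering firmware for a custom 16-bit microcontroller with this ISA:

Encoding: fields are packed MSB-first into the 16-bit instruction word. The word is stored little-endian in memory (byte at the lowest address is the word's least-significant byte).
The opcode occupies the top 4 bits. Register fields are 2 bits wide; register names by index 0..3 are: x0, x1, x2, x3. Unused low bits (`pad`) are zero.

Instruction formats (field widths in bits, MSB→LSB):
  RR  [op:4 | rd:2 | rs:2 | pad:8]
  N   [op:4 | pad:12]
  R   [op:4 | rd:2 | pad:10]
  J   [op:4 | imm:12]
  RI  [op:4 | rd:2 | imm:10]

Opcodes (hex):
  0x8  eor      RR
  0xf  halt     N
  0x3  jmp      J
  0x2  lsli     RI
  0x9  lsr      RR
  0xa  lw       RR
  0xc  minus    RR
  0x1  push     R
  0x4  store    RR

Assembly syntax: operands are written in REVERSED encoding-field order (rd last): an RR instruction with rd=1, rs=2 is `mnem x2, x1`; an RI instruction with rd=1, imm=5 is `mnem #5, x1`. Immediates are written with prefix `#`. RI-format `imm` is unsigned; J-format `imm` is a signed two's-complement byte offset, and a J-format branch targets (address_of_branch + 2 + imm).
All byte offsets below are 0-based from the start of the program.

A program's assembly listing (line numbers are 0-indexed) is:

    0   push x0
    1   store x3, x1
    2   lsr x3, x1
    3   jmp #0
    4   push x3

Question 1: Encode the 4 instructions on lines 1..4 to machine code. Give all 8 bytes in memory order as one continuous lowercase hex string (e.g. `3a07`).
line 1 (store): pack op=0x4:4|rd=1:2|rs=3:2|pad=0:8 = 0x4700; little→ 00 47
line 2 (lsr): pack op=0x9:4|rd=1:2|rs=3:2|pad=0:8 = 0x9700; little→ 00 97
line 3 (jmp): pack op=0x3:4|imm=0:12 = 0x3000; little→ 00 30
line 4 (push): pack op=0x1:4|rd=3:2|pad=0:10 = 0x1c00; little→ 00 1c

004700970030001c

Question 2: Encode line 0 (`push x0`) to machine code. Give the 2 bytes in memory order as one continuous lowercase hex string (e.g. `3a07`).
line 0 (push): pack op=0x1:4|rd=0:2|pad=0:10 = 0x1000; little→ 00 10

0010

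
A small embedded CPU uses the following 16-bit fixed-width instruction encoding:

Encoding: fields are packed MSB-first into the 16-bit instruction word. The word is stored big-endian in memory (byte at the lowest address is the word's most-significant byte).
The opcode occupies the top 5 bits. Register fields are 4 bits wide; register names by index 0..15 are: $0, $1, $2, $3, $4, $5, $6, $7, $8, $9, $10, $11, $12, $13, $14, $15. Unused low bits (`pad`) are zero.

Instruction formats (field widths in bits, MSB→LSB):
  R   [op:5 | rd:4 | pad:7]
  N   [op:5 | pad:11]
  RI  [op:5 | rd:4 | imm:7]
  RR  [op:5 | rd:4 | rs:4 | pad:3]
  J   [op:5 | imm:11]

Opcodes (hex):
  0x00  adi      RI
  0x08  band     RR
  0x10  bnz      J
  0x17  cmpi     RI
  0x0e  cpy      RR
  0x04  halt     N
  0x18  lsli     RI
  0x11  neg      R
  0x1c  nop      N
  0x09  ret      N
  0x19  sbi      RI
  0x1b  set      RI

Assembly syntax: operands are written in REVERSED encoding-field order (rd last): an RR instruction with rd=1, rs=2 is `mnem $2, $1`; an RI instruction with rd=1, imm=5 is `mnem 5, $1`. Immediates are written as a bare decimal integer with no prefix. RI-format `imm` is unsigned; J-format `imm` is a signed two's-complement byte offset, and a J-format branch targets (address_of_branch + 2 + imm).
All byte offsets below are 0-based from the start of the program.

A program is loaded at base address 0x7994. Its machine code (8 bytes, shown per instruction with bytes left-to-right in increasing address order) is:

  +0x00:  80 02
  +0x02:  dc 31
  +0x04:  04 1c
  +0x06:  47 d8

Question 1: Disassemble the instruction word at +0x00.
bnz 2

[00] 80 02 → 0x8002
  top 5b → 0x10 → bnz [J]
  imm@[10:0]=0x2 ⇒ 2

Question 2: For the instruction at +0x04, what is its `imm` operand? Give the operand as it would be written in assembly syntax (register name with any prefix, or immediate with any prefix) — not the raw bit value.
28

+0x04: 04 1c ⇒ word 0x041c (big)
  opcode bits[15:11]=0x0: adi/RI
  rd@[10:7]=0x8 ⇒ $8
  imm@[6:0]=0x1c ⇒ 28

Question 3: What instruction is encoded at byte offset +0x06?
band $11, $15

off 0x06: read 47 d8 as big → 0x47d8
  top 5b → 0x8 → band [RR]
  rd@[10:7]=0xf ⇒ $15
  rs@[6:3]=0xb ⇒ $11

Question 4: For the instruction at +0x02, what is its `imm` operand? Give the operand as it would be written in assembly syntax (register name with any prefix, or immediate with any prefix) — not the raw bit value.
off 0x02: read dc 31 as big → 0xdc31
  opcode bits[15:11]=0x1b: set/RI
  [10:7] rd=8 = $8
  [6:0] imm=49 = 49

49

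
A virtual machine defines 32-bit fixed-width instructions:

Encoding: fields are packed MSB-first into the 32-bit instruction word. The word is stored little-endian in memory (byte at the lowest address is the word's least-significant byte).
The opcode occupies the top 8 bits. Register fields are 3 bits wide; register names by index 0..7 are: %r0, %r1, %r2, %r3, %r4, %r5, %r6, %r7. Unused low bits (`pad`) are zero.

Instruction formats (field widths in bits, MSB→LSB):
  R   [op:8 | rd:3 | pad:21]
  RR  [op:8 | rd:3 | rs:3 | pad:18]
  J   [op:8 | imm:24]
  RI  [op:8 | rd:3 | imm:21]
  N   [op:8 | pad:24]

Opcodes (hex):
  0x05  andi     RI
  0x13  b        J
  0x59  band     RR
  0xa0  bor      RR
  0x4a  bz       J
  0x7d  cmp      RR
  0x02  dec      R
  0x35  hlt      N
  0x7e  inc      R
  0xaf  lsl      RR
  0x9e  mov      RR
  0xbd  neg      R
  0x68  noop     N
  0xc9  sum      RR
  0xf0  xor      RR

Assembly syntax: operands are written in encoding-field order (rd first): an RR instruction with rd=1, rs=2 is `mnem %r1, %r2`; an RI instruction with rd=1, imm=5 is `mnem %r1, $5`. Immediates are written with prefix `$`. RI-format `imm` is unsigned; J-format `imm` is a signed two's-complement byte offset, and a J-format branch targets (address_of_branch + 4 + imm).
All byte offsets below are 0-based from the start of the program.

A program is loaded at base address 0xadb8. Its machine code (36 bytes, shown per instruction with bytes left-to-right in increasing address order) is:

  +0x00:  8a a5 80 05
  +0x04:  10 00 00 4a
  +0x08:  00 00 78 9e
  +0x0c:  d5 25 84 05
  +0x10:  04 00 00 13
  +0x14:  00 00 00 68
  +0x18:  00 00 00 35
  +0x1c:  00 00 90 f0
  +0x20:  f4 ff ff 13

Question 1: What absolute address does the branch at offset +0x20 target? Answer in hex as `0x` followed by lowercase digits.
0xadd0

off 0x20: read f4 ff ff 13 as little → 0x13fffff4
  top 8b → 0x13 → b [J]
  imm: (w>>0)&0xffffff=0xfffff4 (s24→-12) → $-12
  target = base 0xadb8 + off 0x20 + 4 + imm -12 = 0xadd0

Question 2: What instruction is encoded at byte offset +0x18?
hlt

off 0x18: read 00 00 00 35 as little → 0x35000000
  opcode bits[31:24]=0x35: hlt/N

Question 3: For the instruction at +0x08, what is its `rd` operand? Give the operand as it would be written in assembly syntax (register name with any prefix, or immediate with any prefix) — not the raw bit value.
%r3

off 0x08: read 00 00 78 9e as little → 0x9e780000
  opcode bits[31:24]=0x9e: mov/RR
  rd@[23:21]=0x3 ⇒ %r3
  rs@[20:18]=0x6 ⇒ %r6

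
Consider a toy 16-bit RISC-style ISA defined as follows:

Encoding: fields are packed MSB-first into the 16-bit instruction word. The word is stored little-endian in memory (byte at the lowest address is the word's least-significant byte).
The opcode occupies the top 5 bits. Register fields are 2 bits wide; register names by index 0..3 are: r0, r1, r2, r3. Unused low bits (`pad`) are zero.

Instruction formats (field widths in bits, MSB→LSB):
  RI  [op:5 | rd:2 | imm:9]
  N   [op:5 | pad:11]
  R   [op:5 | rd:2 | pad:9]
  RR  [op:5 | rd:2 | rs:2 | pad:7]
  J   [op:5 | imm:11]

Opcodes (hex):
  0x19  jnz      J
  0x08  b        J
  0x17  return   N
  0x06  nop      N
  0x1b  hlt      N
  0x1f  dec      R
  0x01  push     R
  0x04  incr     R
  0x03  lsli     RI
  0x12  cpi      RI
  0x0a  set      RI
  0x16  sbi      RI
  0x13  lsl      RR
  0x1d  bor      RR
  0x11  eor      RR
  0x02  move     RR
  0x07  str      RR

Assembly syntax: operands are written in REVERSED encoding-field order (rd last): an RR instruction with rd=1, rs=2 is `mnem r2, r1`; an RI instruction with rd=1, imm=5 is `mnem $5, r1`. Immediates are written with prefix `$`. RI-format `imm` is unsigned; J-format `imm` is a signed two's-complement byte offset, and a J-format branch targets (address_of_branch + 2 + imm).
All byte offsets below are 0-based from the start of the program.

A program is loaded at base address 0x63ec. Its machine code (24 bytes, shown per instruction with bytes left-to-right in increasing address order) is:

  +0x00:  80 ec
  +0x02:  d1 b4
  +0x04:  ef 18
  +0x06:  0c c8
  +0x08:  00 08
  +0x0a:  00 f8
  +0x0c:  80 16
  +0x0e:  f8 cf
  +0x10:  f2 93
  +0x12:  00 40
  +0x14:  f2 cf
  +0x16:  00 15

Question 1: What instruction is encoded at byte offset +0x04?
lsli $239, r0

off 0x04: read ef 18 as little → 0x18ef
  top 5b → 0x3 → lsli [RI]
  rd: (w>>9)&0x3=0x0 → r0
  imm: (w>>0)&0x1ff=0xef → $239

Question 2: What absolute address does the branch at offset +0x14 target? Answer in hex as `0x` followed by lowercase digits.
+0x14: f2 cf ⇒ word 0xcff2 (little)
  top 5b → 0x19 → jnz [J]
  imm: (w>>0)&0x7ff=0x7f2 (s11→-14) → $-14
  target = base 0x63ec + off 0x14 + 2 + imm -14 = 0x63f4

0x63f4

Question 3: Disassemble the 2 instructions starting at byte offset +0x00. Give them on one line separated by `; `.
+0x00: 80 ec ⇒ word 0xec80 (little)
  top 5b → 0x1d → bor [RR]
  rd: (w>>9)&0x3=0x2 → r2
  rs: (w>>7)&0x3=0x1 → r1
+0x02: d1 b4 ⇒ word 0xb4d1 (little)
  top 5b → 0x16 → sbi [RI]
  rd: (w>>9)&0x3=0x2 → r2
  imm: (w>>0)&0x1ff=0xd1 → $209

bor r1, r2; sbi $209, r2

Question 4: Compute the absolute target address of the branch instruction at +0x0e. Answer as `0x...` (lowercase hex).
0x63f4

+0x0e: f8 cf ⇒ word 0xcff8 (little)
  op=0xcff8>>11=0x19 ⇒ jnz (J)
  imm@[10:0]=0x7f8 (s11→-8) ⇒ $-8
  target = base 0x63ec + off 0x0e + 2 + imm -8 = 0x63f4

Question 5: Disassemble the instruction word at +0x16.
off 0x16: read 00 15 as little → 0x1500
  top 5b → 0x2 → move [RR]
  rd@[10:9]=0x2 ⇒ r2
  rs@[8:7]=0x2 ⇒ r2

move r2, r2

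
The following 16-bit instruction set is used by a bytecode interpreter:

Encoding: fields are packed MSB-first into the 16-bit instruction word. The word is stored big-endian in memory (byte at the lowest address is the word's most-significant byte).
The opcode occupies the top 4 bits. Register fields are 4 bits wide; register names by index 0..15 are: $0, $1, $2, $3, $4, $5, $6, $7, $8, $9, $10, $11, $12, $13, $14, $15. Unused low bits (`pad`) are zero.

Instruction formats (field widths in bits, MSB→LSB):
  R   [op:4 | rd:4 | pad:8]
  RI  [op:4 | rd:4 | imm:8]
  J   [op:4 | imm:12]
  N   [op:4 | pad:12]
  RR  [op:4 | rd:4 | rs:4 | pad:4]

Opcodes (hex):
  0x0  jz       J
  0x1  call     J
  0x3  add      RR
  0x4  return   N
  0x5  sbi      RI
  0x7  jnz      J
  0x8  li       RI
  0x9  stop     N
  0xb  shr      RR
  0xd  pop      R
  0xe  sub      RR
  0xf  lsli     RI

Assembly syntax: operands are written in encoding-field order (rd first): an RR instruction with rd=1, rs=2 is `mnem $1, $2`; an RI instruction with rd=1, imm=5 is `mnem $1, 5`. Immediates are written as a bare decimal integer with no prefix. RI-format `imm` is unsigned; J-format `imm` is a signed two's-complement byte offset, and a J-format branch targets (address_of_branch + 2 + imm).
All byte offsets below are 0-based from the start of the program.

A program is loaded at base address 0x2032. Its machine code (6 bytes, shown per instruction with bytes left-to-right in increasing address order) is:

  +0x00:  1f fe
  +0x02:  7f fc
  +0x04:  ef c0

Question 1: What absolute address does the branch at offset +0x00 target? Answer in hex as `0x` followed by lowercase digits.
off 0x00: read 1f fe as big → 0x1ffe
  op=0x1ffe>>12=0x1 ⇒ call (J)
  imm: (w>>0)&0xfff=0xffe (s12→-2) → -2
  target = base 0x2032 + off 0x00 + 2 + imm -2 = 0x2032

0x2032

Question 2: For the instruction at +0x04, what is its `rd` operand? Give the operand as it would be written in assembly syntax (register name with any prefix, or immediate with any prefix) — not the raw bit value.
+0x04: ef c0 ⇒ word 0xefc0 (big)
  op=0xefc0>>12=0xe ⇒ sub (RR)
  rd: (w>>8)&0xf=0xf → $15
  rs: (w>>4)&0xf=0xc → $12

$15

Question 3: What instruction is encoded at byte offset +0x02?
jnz -4

+0x02: 7f fc ⇒ word 0x7ffc (big)
  op=0x7ffc>>12=0x7 ⇒ jnz (J)
  [11:0] imm=4092 (s12→-4) = -4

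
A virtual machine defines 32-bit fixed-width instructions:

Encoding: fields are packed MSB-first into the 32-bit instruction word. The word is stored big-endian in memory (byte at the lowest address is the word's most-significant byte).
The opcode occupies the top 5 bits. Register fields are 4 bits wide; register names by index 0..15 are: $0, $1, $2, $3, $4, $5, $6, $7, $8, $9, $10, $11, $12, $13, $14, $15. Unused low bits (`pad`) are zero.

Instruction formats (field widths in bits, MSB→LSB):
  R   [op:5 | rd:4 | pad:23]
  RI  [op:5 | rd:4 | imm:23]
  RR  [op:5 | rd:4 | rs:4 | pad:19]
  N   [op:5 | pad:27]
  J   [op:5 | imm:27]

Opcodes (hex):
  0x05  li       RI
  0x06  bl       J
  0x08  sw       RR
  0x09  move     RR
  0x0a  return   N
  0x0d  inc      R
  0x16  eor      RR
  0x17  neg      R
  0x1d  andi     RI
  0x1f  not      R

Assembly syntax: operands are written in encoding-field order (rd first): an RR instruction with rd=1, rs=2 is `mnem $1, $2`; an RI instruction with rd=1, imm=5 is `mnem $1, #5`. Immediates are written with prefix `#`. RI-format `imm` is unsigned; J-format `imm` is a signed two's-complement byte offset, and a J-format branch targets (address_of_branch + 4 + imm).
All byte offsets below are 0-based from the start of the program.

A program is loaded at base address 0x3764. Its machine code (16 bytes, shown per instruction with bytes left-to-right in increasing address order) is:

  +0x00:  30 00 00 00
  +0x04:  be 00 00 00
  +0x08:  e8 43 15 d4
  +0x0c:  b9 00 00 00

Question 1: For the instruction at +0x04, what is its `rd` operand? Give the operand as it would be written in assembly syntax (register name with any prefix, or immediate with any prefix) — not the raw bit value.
off 0x04: read be 00 00 00 as big → 0xbe000000
  op=0xbe000000>>27=0x17 ⇒ neg (R)
  rd: (w>>23)&0xf=0xc → $12

$12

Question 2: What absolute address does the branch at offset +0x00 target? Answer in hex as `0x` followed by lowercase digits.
@+00  big-endian(30 00 00 00) = 0x30000000
  opcode bits[31:27]=0x6: bl/J
  imm@[26:0]=0x0 ⇒ #0
  target = base 0x3764 + off 0x00 + 4 + imm 0 = 0x3768

0x3768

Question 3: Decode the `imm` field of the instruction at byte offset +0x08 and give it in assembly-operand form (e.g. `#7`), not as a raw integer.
#4396500

@+08  big-endian(e8 43 15 d4) = 0xe84315d4
  top 5b → 0x1d → andi [RI]
  [26:23] rd=0 = $0
  [22:0] imm=4396500 = #4396500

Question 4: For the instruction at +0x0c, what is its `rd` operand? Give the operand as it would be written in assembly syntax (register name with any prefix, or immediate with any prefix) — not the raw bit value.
$2

+0x0c: b9 00 00 00 ⇒ word 0xb9000000 (big)
  opcode bits[31:27]=0x17: neg/R
  [26:23] rd=2 = $2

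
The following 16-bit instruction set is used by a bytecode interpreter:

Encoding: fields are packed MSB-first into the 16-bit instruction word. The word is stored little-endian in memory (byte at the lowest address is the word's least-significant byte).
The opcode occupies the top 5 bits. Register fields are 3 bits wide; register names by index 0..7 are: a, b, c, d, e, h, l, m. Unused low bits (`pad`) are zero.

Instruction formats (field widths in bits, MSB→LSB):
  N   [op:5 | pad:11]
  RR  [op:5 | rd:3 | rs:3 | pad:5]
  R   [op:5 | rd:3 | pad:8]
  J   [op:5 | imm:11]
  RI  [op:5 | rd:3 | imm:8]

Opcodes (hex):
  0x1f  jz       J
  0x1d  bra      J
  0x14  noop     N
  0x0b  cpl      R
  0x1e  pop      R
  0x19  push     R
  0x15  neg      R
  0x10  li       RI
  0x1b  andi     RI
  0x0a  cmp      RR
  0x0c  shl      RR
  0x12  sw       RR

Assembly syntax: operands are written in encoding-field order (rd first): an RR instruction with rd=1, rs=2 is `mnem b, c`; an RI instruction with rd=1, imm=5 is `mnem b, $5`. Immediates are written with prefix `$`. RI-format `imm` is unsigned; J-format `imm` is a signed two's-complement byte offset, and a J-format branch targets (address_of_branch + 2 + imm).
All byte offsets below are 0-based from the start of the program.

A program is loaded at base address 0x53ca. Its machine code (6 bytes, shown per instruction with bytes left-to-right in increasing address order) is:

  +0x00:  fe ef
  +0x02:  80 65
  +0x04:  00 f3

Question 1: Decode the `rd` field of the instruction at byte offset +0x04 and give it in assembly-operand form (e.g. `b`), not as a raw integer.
@+04  little-endian(00 f3) = 0xf300
  top 5b → 0x1e → pop [R]
  rd@[10:8]=0x3 ⇒ d

d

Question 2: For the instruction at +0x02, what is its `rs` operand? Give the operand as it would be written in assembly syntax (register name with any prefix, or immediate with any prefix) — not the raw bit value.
off 0x02: read 80 65 as little → 0x6580
  op=0x6580>>11=0xc ⇒ shl (RR)
  rd@[10:8]=0x5 ⇒ h
  rs@[7:5]=0x4 ⇒ e

e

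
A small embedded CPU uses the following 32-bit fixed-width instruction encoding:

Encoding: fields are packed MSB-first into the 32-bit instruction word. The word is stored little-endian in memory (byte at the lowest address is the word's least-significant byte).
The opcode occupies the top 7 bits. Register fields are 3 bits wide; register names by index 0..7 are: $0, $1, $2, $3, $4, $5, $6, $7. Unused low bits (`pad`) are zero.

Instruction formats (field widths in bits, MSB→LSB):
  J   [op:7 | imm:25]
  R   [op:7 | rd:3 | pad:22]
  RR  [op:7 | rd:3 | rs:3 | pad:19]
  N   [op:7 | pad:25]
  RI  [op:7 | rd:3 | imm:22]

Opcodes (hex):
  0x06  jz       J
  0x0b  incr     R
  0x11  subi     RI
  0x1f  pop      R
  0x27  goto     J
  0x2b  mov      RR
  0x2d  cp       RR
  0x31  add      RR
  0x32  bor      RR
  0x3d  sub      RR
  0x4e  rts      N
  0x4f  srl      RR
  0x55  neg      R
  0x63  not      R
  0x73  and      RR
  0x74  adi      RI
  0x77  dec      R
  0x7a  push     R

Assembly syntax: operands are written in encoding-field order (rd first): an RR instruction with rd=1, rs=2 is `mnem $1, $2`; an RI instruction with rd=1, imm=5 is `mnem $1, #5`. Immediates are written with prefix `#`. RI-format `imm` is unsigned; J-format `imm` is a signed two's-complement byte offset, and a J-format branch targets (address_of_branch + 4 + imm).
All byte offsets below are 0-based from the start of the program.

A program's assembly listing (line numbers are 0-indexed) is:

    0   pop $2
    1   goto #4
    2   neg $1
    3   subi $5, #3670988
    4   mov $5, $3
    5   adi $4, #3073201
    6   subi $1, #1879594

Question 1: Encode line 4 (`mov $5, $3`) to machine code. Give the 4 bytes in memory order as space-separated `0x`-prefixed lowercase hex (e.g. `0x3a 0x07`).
0x00 0x00 0x58 0x57

L4: mov op=0x2b:7|rd=5:3|rs=3:3|pad=0:19 ⇒ 0x57580000 ⇒ little 00 00 58 57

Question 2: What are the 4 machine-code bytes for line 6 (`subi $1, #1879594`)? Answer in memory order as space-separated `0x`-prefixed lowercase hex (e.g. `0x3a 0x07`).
0x2a 0xae 0x5c 0x22

L6: subi op=0x11:7|rd=1:3|imm=1879594:22 ⇒ 0x225cae2a ⇒ little 2a ae 5c 22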